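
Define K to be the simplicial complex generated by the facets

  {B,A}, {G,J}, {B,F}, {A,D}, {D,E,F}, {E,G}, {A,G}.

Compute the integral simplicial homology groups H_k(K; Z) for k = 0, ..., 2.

K has 7 vertices, 9 edges, 1 triangle.
rank ∂_0 = 0, rank ∂_1 = 6 ⇒ b_0 = 7 − 0 − 6 = 1; all invariant factors of ∂_1 are 1 so no torsion. So H_0 ≅ Z.
rank ∂_1 = 6, rank ∂_2 = 1 ⇒ b_1 = 9 − 6 − 1 = 2; all invariant factors of ∂_2 are 1 so no torsion. So H_1 ≅ Z^2.
rank ∂_2 = 1, rank ∂_3 = 0 ⇒ b_2 = 1 − 1 − 0 = 0. So H_2 ≅ 0.

H_0 = Z,  H_1 = Z^2,  H_2 = 0.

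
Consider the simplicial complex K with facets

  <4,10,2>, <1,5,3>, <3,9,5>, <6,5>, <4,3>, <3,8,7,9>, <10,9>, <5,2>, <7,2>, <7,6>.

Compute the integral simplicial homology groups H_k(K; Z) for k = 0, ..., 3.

H_0 ≅ Z,  H_1 ≅ Z^4,  H_2 = 0,  H_3 = 0.

Order the vertices as 1 < 2 < 3 < 4 < 5 < 6 < 7 < 8 < 9 < 10. Listing each simplex with vertices in this order, K has dimension 3 with simplices:

  0-simplices (10): [1], [2], [3], [4], [5], [6], [7], [8], [9], [10]
  1-simplices (19): [1,3], [1,5], [2,4], [2,5], [2,7], [2,10], [3,4], [3,5], [3,7], [3,8], [3,9], [4,10], [5,6], [5,9], [6,7], [7,8], [7,9], [8,9], [9,10]
  2-simplices (7): [1,3,5], [2,4,10], [3,5,9], [3,7,8], [3,7,9], [3,8,9], [7,8,9]
  3-simplices (1): [3,7,8,9]

so the chain groups are C_0 ≅ Z^10, C_1 ≅ Z^19, C_2 ≅ Z^7, C_3 ≅ Z^1.

The boundary map ∂_1: C_1 → C_0 maps an edge to its endpoints' difference, ∂[p,q] = q − p. For instance
  ∂[5,9] = [9] − [5].
The resulting 10×19 matrix has rank 9, and its Smith normal form has invariant factors (1,1,1,1,1,1,1,1,1).

The boundary map ∂_2: C_2 → C_1 maps a triangle to the signed sum of its edges. For instance
  ∂[1,3,5] = [3,5] − [1,5] + [1,3],
  ∂[3,7,8] = [7,8] − [3,8] + [3,7].
The 19×7 boundary matrix has rank 6 and Smith normal form diag(1,1,1,1,1,1).

The boundary map ∂_3: C_3 → C_2 sends each 3-simplex σ to the alternating sum Σ_i (−1)^i (σ with its i-th vertex removed). For instance
  ∂[3,7,8,9] = [7,8,9] − [3,8,9] + [3,7,9] − [3,7,8].
The 7×1 boundary matrix has rank 1 and Smith normal form diag(1).

Reading off H_k = ker ∂_k / im ∂_{k+1}:

  H_0: rank C_0 − rank ∂_1 = 10 − 9 = 1, and the invariant factors of ∂_1 are all 1, so H_0 ≅ Z.
  H_1: rank ker ∂_1 − rank ∂_2 = (19 − 9) − 6 = 4, and the invariant factors of ∂_2 are all 1, so H_1 ≅ Z^4.
  H_2: rank ker ∂_2 − rank ∂_3 = (7 − 6) − 1 = 0, and the invariant factors of ∂_3 are all 1, so H_2 ≅ 0.
  H_3: rank ker ∂_3 − rank ∂_4 = (1 − 1) − 0 = 0, and there is no ∂_4, so H_3 ≅ 0.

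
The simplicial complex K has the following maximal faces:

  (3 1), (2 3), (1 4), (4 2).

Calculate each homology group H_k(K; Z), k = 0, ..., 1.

Fix the vertex order 1 < 2 < 3 < 4 and write every simplex with vertices in increasing order. Then dim K = 1 and the simplices of K are:

  0-simplices (4): [1], [2], [3], [4]
  1-simplices (4): [1,3], [1,4], [2,3], [2,4]

so the chain groups are C_0 ≅ Z^4, C_1 ≅ Z^4.

The boundary map ∂_1: C_1 → C_0 is given by ∂[p,q] = [q] − [p]. For instance
  ∂[1,4] = [4] − [1].
This gives a 4×4 integer matrix of rank 3; reducing to Smith normal form yields diagonal entries (1,1,1).

Computing H_k = (kernel of ∂_k) / (image of ∂_{k+1}):

  H_0: rank C_0 − rank ∂_1 = 4 − 3 = 1, and the invariant factors of ∂_1 are all 1, so H_0 ≅ Z.
  H_1: rank ker ∂_1 − rank ∂_2 = (4 − 3) − 0 = 1, and there is no ∂_2, so H_1 ≅ Z.

As a check, the Euler characteristic is 4 − 4 = 0, which agrees with 1 − 1 = 0.
(K is a triangulation of the circle S^1.)

H_0 = Z,  H_1 = Z.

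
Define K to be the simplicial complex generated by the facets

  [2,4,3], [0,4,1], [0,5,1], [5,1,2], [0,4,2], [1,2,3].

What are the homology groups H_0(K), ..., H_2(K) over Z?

Fix the vertex order 0 < 1 < 2 < 3 < 4 < 5 and write every simplex with vertices in increasing order. Then dim K = 2 and the simplices of K are:

  0-simplices (6): [0], [1], [2], [3], [4], [5]
  1-simplices (12): [0,1], [0,2], [0,4], [0,5], [1,2], [1,3], [1,4], [1,5], [2,3], [2,4], [2,5], [3,4]
  2-simplices (6): [0,1,4], [0,1,5], [0,2,4], [1,2,3], [1,2,5], [2,3,4]

so the chain groups are C_0 ≅ Z^6, C_1 ≅ Z^12, C_2 ≅ Z^6.

The boundary map ∂_1: C_1 → C_0 maps an edge to its endpoints' difference, ∂[p,q] = q − p.
The resulting 6×12 matrix has rank 5, and its Smith normal form has invariant factors (1,1,1,1,1).

The boundary map ∂_2: C_2 → C_1 maps a triangle to the signed sum of its edges. For instance
  ∂[0,1,4] = [1,4] − [0,4] + [0,1],
  ∂[2,3,4] = [3,4] − [2,4] + [2,3].
As a 12×6 matrix over Z this has rank 6, with invariant factors (1,1,1,1,1,1).

Reading off H_k = ker ∂_k / im ∂_{k+1}:

  H_0: rank C_0 − rank ∂_1 = 6 − 5 = 1, and the invariant factors of ∂_1 are all 1, so H_0 = Z.
  H_1: rank ker ∂_1 − rank ∂_2 = (12 − 5) − 6 = 1, and the invariant factors of ∂_2 are all 1, so H_1 = Z.
  H_2: rank ker ∂_2 − rank ∂_3 = (6 − 6) − 0 = 0, and there is no ∂_3, so H_2 = 0.

As a check, the Euler characteristic is 6 − 12 + 6 = 0, which agrees with 1 − 1 + 0 = 0.
(K is a triangulation of the cylinder S^1 x I.)

H_0 ≅ Z,  H_1 ≅ Z,  H_2 = 0.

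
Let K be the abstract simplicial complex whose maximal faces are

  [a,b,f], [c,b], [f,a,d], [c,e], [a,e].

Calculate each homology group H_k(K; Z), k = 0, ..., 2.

K has 6 vertices, 8 edges, 2 triangles.
rank ∂_0 = 0, rank ∂_1 = 5 ⇒ b_0 = 6 − 0 − 5 = 1; all invariant factors of ∂_1 are 1 so no torsion. So H_0 = Z.
rank ∂_1 = 5, rank ∂_2 = 2 ⇒ b_1 = 8 − 5 − 2 = 1; all invariant factors of ∂_2 are 1 so no torsion. So H_1 = Z.
rank ∂_2 = 2, rank ∂_3 = 0 ⇒ b_2 = 2 − 2 − 0 = 0. So H_2 = 0.

H_0 = Z,  H_1 = Z,  H_2 = 0.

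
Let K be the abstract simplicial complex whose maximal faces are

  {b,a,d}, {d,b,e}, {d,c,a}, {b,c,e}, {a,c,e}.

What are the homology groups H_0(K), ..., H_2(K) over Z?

We work with the vertex ordering a < b < c < d < e. The simplices of K, each written with vertices in increasing order, are:

  0-simplices (5): a, b, c, d, e
  1-simplices (10): ab, ac, ad, ae, bc, bd, be, cd, ce, de
  2-simplices (5): abd, acd, ace, bce, bde

so the chain groups are C_0 ≅ Z^5, C_1 ≅ Z^10, C_2 ≅ Z^5.

Boundary ∂_1: C_1 → C_0 is given by ∂[p,q] = [q] − [p]. For instance
  ∂ab = b − a.
As a 5×10 matrix over Z this has rank 4, with invariant factors (1,1,1,1).

Boundary ∂_2: C_2 → C_1 maps a triangle to the signed sum of its edges. For instance
  ∂bce = ce − be + bc,
  ∂bde = de − be + bd.
The resulting 10×5 matrix has rank 5, and its Smith normal form has invariant factors (1,1,1,1,1).

From H_k ≅ ker(∂_k) / im(∂_{k+1}) we obtain:

  H_0: rank C_0 − rank ∂_1 = 5 − 4 = 1, and the invariant factors of ∂_1 are all 1, so H_0 ≅ Z.
  H_1: rank ker ∂_1 − rank ∂_2 = (10 − 4) − 5 = 1, and the invariant factors of ∂_2 are all 1, so H_1 ≅ Z.
  H_2: rank ker ∂_2 − rank ∂_3 = (5 − 5) − 0 = 0, and there is no ∂_3, so H_2 ≅ 0.

As a check, the Euler characteristic is 5 − 10 + 5 = 0, which agrees with 1 − 1 + 0 = 0.

H_0 ≅ Z,  H_1 ≅ Z,  H_2 = 0.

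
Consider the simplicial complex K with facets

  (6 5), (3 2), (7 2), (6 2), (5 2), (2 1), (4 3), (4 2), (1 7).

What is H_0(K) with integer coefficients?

H_0 ≅ Z.

K has 7 vertices, 9 edges.
rank ∂_0 = 0, rank ∂_1 = 6 ⇒ b_0 = 7 − 0 − 6 = 1; all invariant factors of ∂_1 are 1 so no torsion. So H_0 ≅ Z.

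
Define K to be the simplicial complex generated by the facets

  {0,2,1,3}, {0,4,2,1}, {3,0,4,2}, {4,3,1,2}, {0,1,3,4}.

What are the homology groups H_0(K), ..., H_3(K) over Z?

H_0 ≅ Z,  H_1 = 0,  H_2 = 0,  H_3 ≅ Z.

K has 5 vertices, 10 edges, 10 triangles, 5 3-simplices.
rank ∂_0 = 0, rank ∂_1 = 4 ⇒ b_0 = 5 − 0 − 4 = 1; all invariant factors of ∂_1 are 1 so no torsion. So H_0 = Z.
rank ∂_1 = 4, rank ∂_2 = 6 ⇒ b_1 = 10 − 4 − 6 = 0; all invariant factors of ∂_2 are 1 so no torsion. So H_1 = 0.
rank ∂_2 = 6, rank ∂_3 = 4 ⇒ b_2 = 10 − 6 − 4 = 0; all invariant factors of ∂_3 are 1 so no torsion. So H_2 = 0.
rank ∂_3 = 4, rank ∂_4 = 0 ⇒ b_3 = 5 − 4 − 0 = 1. So H_3 = Z.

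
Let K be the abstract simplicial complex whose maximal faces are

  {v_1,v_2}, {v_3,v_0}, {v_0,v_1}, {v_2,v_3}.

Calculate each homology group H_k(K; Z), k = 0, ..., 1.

H_0 ≅ Z,  H_1 ≅ Z.

We work with the vertex ordering v_0 < v_1 < v_2 < v_3. The simplices of K, each written with vertices in increasing order, are:

  0-simplices (4): [v_0], [v_1], [v_2], [v_3]
  1-simplices (4): [v_0,v_1], [v_0,v_3], [v_1,v_2], [v_2,v_3]

Hence C_0 ≅ Z^4, C_1 ≅ Z^4.

The boundary map ∂_1: C_1 → C_0 sends each edge [p,q] (with p < q) to q − p.
This gives a 4×4 integer matrix of rank 3; reducing to Smith normal form yields diagonal entries (1,1,1).

Computing H_k = (kernel of ∂_k) / (image of ∂_{k+1}):

  H_0: rank C_0 − rank ∂_1 = 4 − 3 = 1, and the invariant factors of ∂_1 are all 1, so H_0 = Z.
  H_1: rank ker ∂_1 − rank ∂_2 = (4 − 3) − 0 = 1, and there is no ∂_2, so H_1 = Z.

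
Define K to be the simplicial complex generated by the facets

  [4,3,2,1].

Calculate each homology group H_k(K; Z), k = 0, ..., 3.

H_0 ≅ Z,  H_1 = 0,  H_2 = 0,  H_3 = 0.

Order the vertices as 1 < 2 < 3 < 4. Listing each simplex with vertices in this order, K has dimension 3 with simplices:

  0-simplices (4): [1], [2], [3], [4]
  1-simplices (6): [1,2], [1,3], [1,4], [2,3], [2,4], [3,4]
  2-simplices (4): [1,2,3], [1,2,4], [1,3,4], [2,3,4]
  3-simplices (1): [1,2,3,4]

Hence C_0 ≅ Z^4, C_1 ≅ Z^6, C_2 ≅ Z^4, C_3 ≅ Z^1.

The boundary map ∂_1: C_1 → C_0 sends each edge [p,q] (with p < q) to q − p.
The 4×6 boundary matrix has rank 3 and Smith normal form diag(1,1,1).

The boundary map ∂_2: C_2 → C_1 maps a triangle to the signed sum of its edges. For instance
  ∂[1,2,4] = [2,4] − [1,4] + [1,2],
  ∂[1,2,3] = [2,3] − [1,3] + [1,2].
The 6×4 boundary matrix has rank 3 and Smith normal form diag(1,1,1).

The boundary map ∂_3: C_3 → C_2 sends each 3-simplex σ to the alternating sum Σ_i (−1)^i (σ with its i-th vertex removed). For instance
  ∂[1,2,3,4] = [2,3,4] − [1,3,4] + [1,2,4] − [1,2,3].
This gives a 4×1 integer matrix of rank 1; reducing to Smith normal form yields diagonal entries (1).

Computing H_k = (kernel of ∂_k) / (image of ∂_{k+1}):

  H_0: rank C_0 − rank ∂_1 = 4 − 3 = 1, and the invariant factors of ∂_1 are all 1, so H_0 = Z.
  H_1: rank ker ∂_1 − rank ∂_2 = (6 − 3) − 3 = 0, and the invariant factors of ∂_2 are all 1, so H_1 = 0.
  H_2: rank ker ∂_2 − rank ∂_3 = (4 − 3) − 1 = 0, and the invariant factors of ∂_3 are all 1, so H_2 = 0.
  H_3: rank ker ∂_3 − rank ∂_4 = (1 − 1) − 0 = 0, and there is no ∂_4, so H_3 = 0.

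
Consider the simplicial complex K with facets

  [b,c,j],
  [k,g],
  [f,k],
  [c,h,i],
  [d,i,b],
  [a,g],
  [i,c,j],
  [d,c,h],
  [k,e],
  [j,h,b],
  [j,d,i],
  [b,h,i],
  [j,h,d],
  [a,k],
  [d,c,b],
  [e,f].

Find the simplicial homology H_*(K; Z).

H_0 = Z^2,  H_1 = Z^2 ⊕ Z/2Z,  H_2 = 0.

Order the vertices as a < b < c < d < e < f < g < h < i < j < k. Listing each simplex with vertices in this order, K has dimension 2 with simplices:

  0-simplices (11): a, b, c, d, e, f, g, h, i, j, k
  1-simplices (21): ag, ak, bc, bd, bh, bi, bj, cd, ch, ci, cj, dh, di, dj, ef, ek, fk, gk, hi, hj, ij
  2-simplices (10): bcd, bcj, bdi, bhi, bhj, cdh, chi, cij, dhj, dij

giving chain groups C_0 ≅ Z^11, C_1 ≅ Z^21, C_2 ≅ Z^10.

Boundary ∂_1: C_1 → C_0 is given by ∂[p,q] = [q] − [p]. For instance
  ∂di = i − d.
This gives a 11×21 integer matrix of rank 9; reducing to Smith normal form yields diagonal entries (1,1,1,1,1,1,1,1,1).

The boundary map ∂_2: C_2 → C_1 sends each 2-simplex [p,q,r] to [q,r] − [p,r] + [p,q]. For instance
  ∂bcd = cd − bd + bc,
  ∂cdh = dh − ch + cd.
The resulting 21×10 matrix has rank 10, and its Smith normal form has invariant factors (1,1,1,1,1,1,1,1,1,2).

From H_k ≅ ker(∂_k) / im(∂_{k+1}) we obtain:

  H_0: rank C_0 − rank ∂_1 = 11 − 9 = 2, and the invariant factors of ∂_1 are all 1, so H_0 ≅ Z^2.
  H_1: rank ker ∂_1 − rank ∂_2 = (21 − 9) − 10 = 2, and ∂_2 has invariant factor 2 > 1, so H_1 ≅ Z^2 ⊕ Z/2Z.
  H_2: rank ker ∂_2 − rank ∂_3 = (10 − 10) − 0 = 0, and there is no ∂_3, so H_2 ≅ 0.

(K is a triangulation of the disjoint union of a wedge of 2 circles and the real projective plane RP^2.)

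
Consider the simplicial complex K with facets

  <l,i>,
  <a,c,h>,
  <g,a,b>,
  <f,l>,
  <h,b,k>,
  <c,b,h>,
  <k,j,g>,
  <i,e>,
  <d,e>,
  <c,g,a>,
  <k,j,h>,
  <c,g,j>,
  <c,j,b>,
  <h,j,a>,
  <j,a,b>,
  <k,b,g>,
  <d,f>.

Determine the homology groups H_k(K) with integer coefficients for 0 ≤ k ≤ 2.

H_0 = Z^2,  H_1 = Z × Z/2,  H_2 = 0.

Take the total order a < b < c < d < e < f < g < h < i < j < k < l on the vertex set. Then K (dimension 2) consists of the simplices:

  0-simplices (12): a, b, c, d, e, f, g, h, i, j, k, l
  1-simplices (23): ab, ac, ag, ah, aj, bc, bg, bh, bj, bk, cg, ch, cj, de, df, ei, fl, gj, gk, hj, hk, il, jk
  2-simplices (12): abg, abj, acg, ach, ahj, bch, bcj, bgk, bhk, cgj, gjk, hjk

Hence C_0 ≅ Z^12, C_1 ≅ Z^23, C_2 ≅ Z^12.

Boundary ∂_1: C_1 → C_0 maps an edge to its endpoints' difference, ∂[p,q] = q − p. For instance
  ∂hj = j − h.
The resulting 12×23 matrix has rank 10, and its Smith normal form has invariant factors (1,1,1,1,1,1,1,1,1,1).

The boundary map ∂_2: C_2 → C_1 acts by ∂[p,q,r] = [q,r] − [p,r] + [p,q]. For instance
  ∂bcj = cj − bj + bc,
  ∂ahj = hj − aj + ah.
As a 23×12 matrix over Z this has rank 12, with invariant factors (1,1,1,1,1,1,1,1,1,1,1,2).

Now H_k = ker ∂_k / im ∂_{k+1}, so:

  H_0: rank C_0 − rank ∂_1 = 12 − 10 = 2, and the invariant factors of ∂_1 are all 1, so H_0 = Z^2.
  H_1: rank ker ∂_1 − rank ∂_2 = (23 − 10) − 12 = 1, and ∂_2 has invariant factor 2 > 1, so H_1 = Z × Z/2.
  H_2: rank ker ∂_2 − rank ∂_3 = (12 − 12) − 0 = 0, and there is no ∂_3, so H_2 = 0.

(K is a triangulation of the disjoint union of the circle S^1 and the real projective plane RP^2.)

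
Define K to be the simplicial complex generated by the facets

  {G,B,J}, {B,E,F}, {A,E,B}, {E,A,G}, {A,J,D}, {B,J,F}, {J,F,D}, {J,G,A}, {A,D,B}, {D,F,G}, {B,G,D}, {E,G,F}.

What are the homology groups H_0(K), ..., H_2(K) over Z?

K has 7 vertices, 18 edges, 12 triangles.
rank ∂_0 = 0, rank ∂_1 = 6 ⇒ b_0 = 7 − 0 − 6 = 1; all invariant factors of ∂_1 are 1 so no torsion. So H_0 = Z.
rank ∂_1 = 6, rank ∂_2 = 12 ⇒ b_1 = 18 − 6 − 12 = 0; ∂_2 has invariant factor(s) [2] giving torsion. So H_1 = Z/2.
rank ∂_2 = 12, rank ∂_3 = 0 ⇒ b_2 = 12 − 12 − 0 = 0. So H_2 = 0.

H_0 ≅ Z,  H_1 ≅ Z/2,  H_2 = 0.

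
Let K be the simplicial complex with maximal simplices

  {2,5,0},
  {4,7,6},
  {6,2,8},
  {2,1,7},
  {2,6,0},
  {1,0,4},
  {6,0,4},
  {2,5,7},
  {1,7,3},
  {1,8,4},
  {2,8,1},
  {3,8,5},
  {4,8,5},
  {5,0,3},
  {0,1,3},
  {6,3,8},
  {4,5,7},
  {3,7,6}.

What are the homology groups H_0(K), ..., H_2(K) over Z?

Fix the vertex order 0 < 1 < 2 < 3 < 4 < 5 < 6 < 7 < 8 and write every simplex with vertices in increasing order. Then dim K = 2 and the simplices of K are:

  0-simplices (9): [0], [1], [2], [3], [4], [5], [6], [7], [8]
  1-simplices (27): (27 of them)
  2-simplices (18): [0,1,3], [0,1,4], [0,2,5], [0,2,6], [0,3,5], [0,4,6], [1,2,7], [1,2,8], [1,3,7], [1,4,8], [2,5,7], [2,6,8], [3,5,8], [3,6,7], [3,6,8], [4,5,7], [4,5,8], [4,6,7]

Hence C_0 ≅ Z^9, C_1 ≅ Z^27, C_2 ≅ Z^18.

∂_1: C_1 → C_0 sends each edge [p,q] (with p < q) to q − p.
The 9×27 boundary matrix has rank 8 and Smith normal form diag(1,1,1,1,1,1,1,1).

∂_2: C_2 → C_1 maps a triangle to the signed sum of its edges. For instance
  ∂[0,1,4] = [1,4] − [0,4] + [0,1],
  ∂[2,5,7] = [5,7] − [2,7] + [2,5].
The resulting 27×18 matrix has rank 17, and its Smith normal form has invariant factors (1,1,1,1,1,1,1,1,1,1,1,1,1,1,1,1,1).

Now H_k = ker ∂_k / im ∂_{k+1}, so:

  H_0: rank C_0 − rank ∂_1 = 9 − 8 = 1, and the invariant factors of ∂_1 are all 1, so H_0 = Z.
  H_1: rank ker ∂_1 − rank ∂_2 = (27 − 8) − 17 = 2, and the invariant factors of ∂_2 are all 1, so H_1 = Z^2.
  H_2: rank ker ∂_2 − rank ∂_3 = (18 − 17) − 0 = 1, and there is no ∂_3, so H_2 = Z.

As a check, the Euler characteristic is 9 − 27 + 18 = 0, which agrees with 1 − 2 + 1 = 0.

H_0 = Z,  H_1 = Z^2,  H_2 = Z.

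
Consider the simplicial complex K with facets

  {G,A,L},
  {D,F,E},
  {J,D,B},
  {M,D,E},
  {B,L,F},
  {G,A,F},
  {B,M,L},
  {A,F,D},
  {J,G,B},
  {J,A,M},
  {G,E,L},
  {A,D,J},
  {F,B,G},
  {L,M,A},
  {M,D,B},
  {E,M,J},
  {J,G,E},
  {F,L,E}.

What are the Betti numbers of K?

Take the total order A < B < D < E < F < G < J < L < M on the vertex set. Then K (dimension 2) consists of the simplices:

  0-simplices (9): A, B, D, E, F, G, J, L, M
  1-simplices (27): AD, AF, AG, AJ, AL, AM, BD, BF, BG, BJ, BL, BM, DE, DF, DJ, DM, EF, EG, EJ, EL, EM, FG, FL, GJ, GL, JM, LM
  2-simplices (18): ADF, ADJ, AFG, AGL, AJM, ALM, BDJ, BDM, BFG, BFL, BGJ, BLM, DEF, DEM, EFL, EGJ, EGL, EJM

Hence C_0 ≅ Z^9, C_1 ≅ Z^27, C_2 ≅ Z^18.

∂_1: C_1 → C_0 maps an edge to its endpoints' difference, ∂[p,q] = q − p. For instance
  ∂AF = F − A.
This gives a 9×27 integer matrix of rank 8; reducing to Smith normal form yields diagonal entries (1,1,1,1,1,1,1,1).

∂_2: C_2 → C_1 maps a triangle to the signed sum of its edges. For instance
  ∂BFG = FG − BG + BF,
  ∂BLM = LM − BM + BL.
As a 27×18 matrix over Z this has rank 18, with invariant factors (1,1,1,1,1,1,1,1,1,1,1,1,1,1,1,1,1,2).

Now H_k = ker ∂_k / im ∂_{k+1}, so:

  H_0: rank C_0 − rank ∂_1 = 9 − 8 = 1, and the invariant factors of ∂_1 are all 1, so H_0 = Z.
  H_1: rank ker ∂_1 − rank ∂_2 = (27 − 8) − 18 = 1, and ∂_2 has invariant factor 2 > 1, so H_1 = Z ⊕ Z/2.
  H_2: rank ker ∂_2 − rank ∂_3 = (18 − 18) − 0 = 0, and there is no ∂_3, so H_2 = 0.

(K is a triangulation of the Klein bottle.)

Hence the Betti numbers are b_0 = 1, b_1 = 1, b_2 = 0.

b_0 = 1, b_1 = 1, b_2 = 0.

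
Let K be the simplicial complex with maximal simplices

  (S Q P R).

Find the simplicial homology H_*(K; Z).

H_0 ≅ Z,  H_1 = 0,  H_2 = 0,  H_3 = 0.

Fix the vertex order P < Q < R < S and write every simplex with vertices in increasing order. Then dim K = 3 and the simplices of K are:

  0-simplices (4): P, Q, R, S
  1-simplices (6): PQ, PR, PS, QR, QS, RS
  2-simplices (4): PQR, PQS, PRS, QRS
  3-simplices (1): PQRS

Hence C_0 ≅ Z^4, C_1 ≅ Z^6, C_2 ≅ Z^4, C_3 ≅ Z^1.

∂_1: C_1 → C_0 sends each edge [p,q] (with p < q) to q − p. For instance
  ∂RS = S − R.
This gives a 4×6 integer matrix of rank 3; reducing to Smith normal form yields diagonal entries (1,1,1).

Boundary ∂_2: C_2 → C_1 maps a triangle to the signed sum of its edges. For instance
  ∂PRS = RS − PS + PR,
  ∂PQS = QS − PS + PQ.
The resulting 6×4 matrix has rank 3, and its Smith normal form has invariant factors (1,1,1).

Boundary ∂_3: C_3 → C_2 sends each 3-simplex σ to the alternating sum Σ_i (−1)^i (σ with its i-th vertex removed). For instance
  ∂PQRS = QRS − PRS + PQS − PQR.
As a 4×1 matrix over Z this has rank 1, with invariant factors (1).

Computing H_k = (kernel of ∂_k) / (image of ∂_{k+1}):

  H_0: rank C_0 − rank ∂_1 = 4 − 3 = 1, and the invariant factors of ∂_1 are all 1, so H_0 = Z.
  H_1: rank ker ∂_1 − rank ∂_2 = (6 − 3) − 3 = 0, and the invariant factors of ∂_2 are all 1, so H_1 = 0.
  H_2: rank ker ∂_2 − rank ∂_3 = (4 − 3) − 1 = 0, and the invariant factors of ∂_3 are all 1, so H_2 = 0.
  H_3: rank ker ∂_3 − rank ∂_4 = (1 − 1) − 0 = 0, and there is no ∂_4, so H_3 = 0.

(K is a triangulation of the 3-simplex.)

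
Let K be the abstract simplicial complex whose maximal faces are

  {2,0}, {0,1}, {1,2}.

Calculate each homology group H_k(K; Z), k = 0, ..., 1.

We work with the vertex ordering 0 < 1 < 2. The simplices of K, each written with vertices in increasing order, are:

  0-simplices (3): [0], [1], [2]
  1-simplices (3): [0,1], [0,2], [1,2]

giving chain groups C_0 ≅ Z^3, C_1 ≅ Z^3.

∂_1: C_1 → C_0 is given by ∂[p,q] = [q] − [p]. For instance
  ∂[0,1] = [1] − [0].
This gives a 3×3 integer matrix of rank 2; reducing to Smith normal form yields diagonal entries (1,1).

From H_k ≅ ker(∂_k) / im(∂_{k+1}) we obtain:

  H_0: rank C_0 − rank ∂_1 = 3 − 2 = 1, and the invariant factors of ∂_1 are all 1, so H_0 ≅ Z.
  H_1: rank ker ∂_1 − rank ∂_2 = (3 − 2) − 0 = 1, and there is no ∂_2, so H_1 ≅ Z.

H_0 ≅ Z,  H_1 ≅ Z.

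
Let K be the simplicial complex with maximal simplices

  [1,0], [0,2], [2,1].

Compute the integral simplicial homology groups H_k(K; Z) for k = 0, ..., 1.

H_0 ≅ Z,  H_1 ≅ Z.

We work with the vertex ordering 0 < 1 < 2. The simplices of K, each written with vertices in increasing order, are:

  0-simplices (3): [0], [1], [2]
  1-simplices (3): [0,1], [0,2], [1,2]

giving chain groups C_0 ≅ Z^3, C_1 ≅ Z^3.

The boundary map ∂_1: C_1 → C_0 is given by ∂[p,q] = [q] − [p]. For instance
  ∂[0,2] = [2] − [0].
The 3×3 boundary matrix has rank 2 and Smith normal form diag(1,1).

From H_k ≅ ker(∂_k) / im(∂_{k+1}) we obtain:

  H_0: rank C_0 − rank ∂_1 = 3 − 2 = 1, and the invariant factors of ∂_1 are all 1, so H_0 = Z.
  H_1: rank ker ∂_1 − rank ∂_2 = (3 − 2) − 0 = 1, and there is no ∂_2, so H_1 = Z.

As a check, the Euler characteristic is 3 − 3 = 0, which agrees with 1 − 1 = 0.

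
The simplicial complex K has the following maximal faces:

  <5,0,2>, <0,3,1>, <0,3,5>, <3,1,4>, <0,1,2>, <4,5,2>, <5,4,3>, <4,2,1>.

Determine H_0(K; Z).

We work with the vertex ordering 0 < 1 < 2 < 3 < 4 < 5. The simplices of K, each written with vertices in increasing order, are:

  0-simplices (6): [0], [1], [2], [3], [4], [5]
  1-simplices (12): [0,1], [0,2], [0,3], [0,5], [1,2], [1,3], [1,4], [2,4], [2,5], [3,4], [3,5], [4,5]
  2-simplices (8): [0,1,2], [0,1,3], [0,2,5], [0,3,5], [1,2,4], [1,3,4], [2,4,5], [3,4,5]

giving chain groups C_0 ≅ Z^6, C_1 ≅ Z^12, C_2 ≅ Z^8.

The boundary map ∂_1: C_1 → C_0 is given by ∂[p,q] = [q] − [p]. For instance
  ∂[3,5] = [5] − [3].
The 6×12 boundary matrix has rank 5 and Smith normal form diag(1,1,1,1,1).

Boundary ∂_2: C_2 → C_1 sends each 2-simplex [p,q,r] to [q,r] − [p,r] + [p,q]. For instance
  ∂[1,3,4] = [3,4] − [1,4] + [1,3],
  ∂[0,2,5] = [2,5] − [0,5] + [0,2].
The resulting 12×8 matrix has rank 7, and its Smith normal form has invariant factors (1,1,1,1,1,1,1).

Reading off H_k = ker ∂_k / im ∂_{k+1}:

  H_0: rank C_0 − rank ∂_1 = 6 − 5 = 1, and the invariant factors of ∂_1 are all 1, so H_0 = Z.

H_0 = Z.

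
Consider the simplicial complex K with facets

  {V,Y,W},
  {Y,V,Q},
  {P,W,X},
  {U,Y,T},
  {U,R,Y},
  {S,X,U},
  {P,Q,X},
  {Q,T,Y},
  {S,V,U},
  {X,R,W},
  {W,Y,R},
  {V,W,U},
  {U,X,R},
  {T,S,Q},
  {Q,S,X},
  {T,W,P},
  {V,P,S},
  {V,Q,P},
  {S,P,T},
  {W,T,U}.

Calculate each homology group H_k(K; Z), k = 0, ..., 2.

H_0 = Z,  H_1 = Z ⊕ Z/2,  H_2 = 0.

Fix the vertex order P < Q < R < S < T < U < V < W < X < Y and write every simplex with vertices in increasing order. Then dim K = 2 and the simplices of K are:

  0-simplices (10): P, Q, R, S, T, U, V, W, X, Y
  1-simplices (30): PQ, PS, PT, PV, PW, PX, QS, QT, QV, QX, QY, RU, RW, RX, RY, ST, SU, SV, SX, TU, TW, TY, UV, UW, UX, UY, VW, VY, WX, WY
  2-simplices (20): PQV, PQX, PST, PSV, PTW, PWX, QST, QSX, QTY, QVY, RUX, RUY, RWX, RWY, SUV, SUX, TUW, TUY, UVW, VWY

so the chain groups are C_0 ≅ Z^10, C_1 ≅ Z^30, C_2 ≅ Z^20.

∂_1: C_1 → C_0 is given by ∂[p,q] = [q] − [p].
This gives a 10×30 integer matrix of rank 9; reducing to Smith normal form yields diagonal entries (1,1,1,1,1,1,1,1,1).

∂_2: C_2 → C_1 acts by ∂[p,q,r] = [q,r] − [p,r] + [p,q]. For instance
  ∂TUY = UY − TY + TU,
  ∂SUX = UX − SX + SU.
The 30×20 boundary matrix has rank 20 and Smith normal form diag(1,1,1,1,1,1,1,1,1,1,1,1,1,1,1,1,1,1,1,2).

Now H_k = ker ∂_k / im ∂_{k+1}, so:

  H_0: rank C_0 − rank ∂_1 = 10 − 9 = 1, and the invariant factors of ∂_1 are all 1, so H_0 ≅ Z.
  H_1: rank ker ∂_1 − rank ∂_2 = (30 − 9) − 20 = 1, and ∂_2 has invariant factor 2 > 1, so H_1 ≅ Z ⊕ Z/2.
  H_2: rank ker ∂_2 − rank ∂_3 = (20 − 20) − 0 = 0, and there is no ∂_3, so H_2 ≅ 0.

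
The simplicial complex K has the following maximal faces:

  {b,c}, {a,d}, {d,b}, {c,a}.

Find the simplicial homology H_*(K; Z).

H_0 ≅ Z,  H_1 ≅ Z.

Take the total order a < b < c < d on the vertex set. Then K (dimension 1) consists of the simplices:

  0-simplices (4): a, b, c, d
  1-simplices (4): ac, ad, bc, bd

giving chain groups C_0 ≅ Z^4, C_1 ≅ Z^4.

Boundary ∂_1: C_1 → C_0 sends each edge [p,q] (with p < q) to q − p.
The resulting 4×4 matrix has rank 3, and its Smith normal form has invariant factors (1,1,1).

Reading off H_k = ker ∂_k / im ∂_{k+1}:

  H_0: rank C_0 − rank ∂_1 = 4 − 3 = 1, and the invariant factors of ∂_1 are all 1, so H_0 ≅ Z.
  H_1: rank ker ∂_1 − rank ∂_2 = (4 − 3) − 0 = 1, and there is no ∂_2, so H_1 ≅ Z.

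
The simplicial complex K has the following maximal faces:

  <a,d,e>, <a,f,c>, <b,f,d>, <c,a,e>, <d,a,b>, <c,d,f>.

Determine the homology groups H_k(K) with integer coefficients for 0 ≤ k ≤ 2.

H_0 = Z,  H_1 = Z,  H_2 = 0.

Order the vertices as a < b < c < d < e < f. Listing each simplex with vertices in this order, K has dimension 2 with simplices:

  0-simplices (6): a, b, c, d, e, f
  1-simplices (12): ab, ac, ad, ae, af, bd, bf, cd, ce, cf, de, df
  2-simplices (6): abd, ace, acf, ade, bdf, cdf

so the chain groups are C_0 ≅ Z^6, C_1 ≅ Z^12, C_2 ≅ Z^6.

Boundary ∂_1: C_1 → C_0 maps an edge to its endpoints' difference, ∂[p,q] = q − p. For instance
  ∂cd = d − c.
This gives a 6×12 integer matrix of rank 5; reducing to Smith normal form yields diagonal entries (1,1,1,1,1).

Boundary ∂_2: C_2 → C_1 sends each 2-simplex [p,q,r] to [q,r] − [p,r] + [p,q]. For instance
  ∂cdf = df − cf + cd,
  ∂abd = bd − ad + ab.
As a 12×6 matrix over Z this has rank 6, with invariant factors (1,1,1,1,1,1).

Computing H_k = (kernel of ∂_k) / (image of ∂_{k+1}):

  H_0: rank C_0 − rank ∂_1 = 6 − 5 = 1, and the invariant factors of ∂_1 are all 1, so H_0 = Z.
  H_1: rank ker ∂_1 − rank ∂_2 = (12 − 5) − 6 = 1, and the invariant factors of ∂_2 are all 1, so H_1 = Z.
  H_2: rank ker ∂_2 − rank ∂_3 = (6 − 6) − 0 = 0, and there is no ∂_3, so H_2 = 0.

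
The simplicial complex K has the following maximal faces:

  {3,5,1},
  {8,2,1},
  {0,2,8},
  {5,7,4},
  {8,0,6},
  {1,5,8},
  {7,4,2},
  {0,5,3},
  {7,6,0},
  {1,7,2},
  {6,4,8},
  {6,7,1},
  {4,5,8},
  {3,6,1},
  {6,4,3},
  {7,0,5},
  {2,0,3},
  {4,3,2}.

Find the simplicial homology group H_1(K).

H_1 = Z^2.

We work with the vertex ordering 0 < 1 < 2 < 3 < 4 < 5 < 6 < 7 < 8. The simplices of K, each written with vertices in increasing order, are:

  0-simplices (9): [0], [1], [2], [3], [4], [5], [6], [7], [8]
  1-simplices (27): (27 of them)
  2-simplices (18): [0,2,3], [0,2,8], [0,3,5], [0,5,7], [0,6,7], [0,6,8], [1,2,7], [1,2,8], [1,3,5], [1,3,6], [1,5,8], [1,6,7], [2,3,4], [2,4,7], [3,4,6], [4,5,7], [4,5,8], [4,6,8]

giving chain groups C_0 ≅ Z^9, C_1 ≅ Z^27, C_2 ≅ Z^18.

Boundary ∂_1: C_1 → C_0 is given by ∂[p,q] = [q] − [p].
As a 9×27 matrix over Z this has rank 8, with invariant factors (1,1,1,1,1,1,1,1).

Boundary ∂_2: C_2 → C_1 sends each 2-simplex [p,q,r] to [q,r] − [p,r] + [p,q]. For instance
  ∂[4,6,8] = [6,8] − [4,8] + [4,6],
  ∂[0,5,7] = [5,7] − [0,7] + [0,5].
As a 27×18 matrix over Z this has rank 17, with invariant factors (1,1,1,1,1,1,1,1,1,1,1,1,1,1,1,1,1).

Now H_k = ker ∂_k / im ∂_{k+1}, so:

  H_1: rank ker ∂_1 − rank ∂_2 = (27 − 8) − 17 = 2, and the invariant factors of ∂_2 are all 1, so H_1 ≅ Z^2.

(K is a triangulation of the torus T^2.)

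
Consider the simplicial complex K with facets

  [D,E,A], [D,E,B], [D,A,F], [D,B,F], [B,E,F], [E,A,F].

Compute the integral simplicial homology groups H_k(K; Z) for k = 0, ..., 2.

H_0 = Z,  H_1 = 0,  H_2 = Z.

K has 5 vertices, 9 edges, 6 triangles.
rank ∂_0 = 0, rank ∂_1 = 4 ⇒ b_0 = 5 − 0 − 4 = 1; all invariant factors of ∂_1 are 1 so no torsion. So H_0 ≅ Z.
rank ∂_1 = 4, rank ∂_2 = 5 ⇒ b_1 = 9 − 4 − 5 = 0; all invariant factors of ∂_2 are 1 so no torsion. So H_1 ≅ 0.
rank ∂_2 = 5, rank ∂_3 = 0 ⇒ b_2 = 6 − 5 − 0 = 1. So H_2 ≅ Z.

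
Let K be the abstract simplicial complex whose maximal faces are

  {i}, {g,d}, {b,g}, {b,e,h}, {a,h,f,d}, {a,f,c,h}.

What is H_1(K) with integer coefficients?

H_1 = Z.

Fix the vertex order a < b < c < d < e < f < g < h < i and write every simplex with vertices in increasing order. Then dim K = 3 and the simplices of K are:

  0-simplices (9): a, b, c, d, e, f, g, h, i
  1-simplices (14): ac, ad, af, ah, be, bg, bh, cf, ch, df, dg, dh, eh, fh
  2-simplices (8): acf, ach, adf, adh, afh, beh, cfh, dfh
  3-simplices (2): acfh, adfh

Hence C_0 ≅ Z^9, C_1 ≅ Z^14, C_2 ≅ Z^8, C_3 ≅ Z^2.

Boundary ∂_1: C_1 → C_0 maps an edge to its endpoints' difference, ∂[p,q] = q − p.
This gives a 9×14 integer matrix of rank 7; reducing to Smith normal form yields diagonal entries (1,1,1,1,1,1,1).

∂_2: C_2 → C_1 maps a triangle to the signed sum of its edges. For instance
  ∂adh = dh − ah + ad,
  ∂afh = fh − ah + af.
The resulting 14×8 matrix has rank 6, and its Smith normal form has invariant factors (1,1,1,1,1,1).

Boundary ∂_3: C_3 → C_2 sends each 3-simplex σ to the alternating sum Σ_i (−1)^i (σ with its i-th vertex removed). For instance
  ∂acfh = cfh − afh + ach − acf,
  ∂adfh = dfh − afh + adh − adf.
As a 8×2 matrix over Z this has rank 2, with invariant factors (1,1).

Reading off H_k = ker ∂_k / im ∂_{k+1}:

  H_1: rank ker ∂_1 − rank ∂_2 = (14 − 7) − 6 = 1, and the invariant factors of ∂_2 are all 1, so H_1 ≅ Z.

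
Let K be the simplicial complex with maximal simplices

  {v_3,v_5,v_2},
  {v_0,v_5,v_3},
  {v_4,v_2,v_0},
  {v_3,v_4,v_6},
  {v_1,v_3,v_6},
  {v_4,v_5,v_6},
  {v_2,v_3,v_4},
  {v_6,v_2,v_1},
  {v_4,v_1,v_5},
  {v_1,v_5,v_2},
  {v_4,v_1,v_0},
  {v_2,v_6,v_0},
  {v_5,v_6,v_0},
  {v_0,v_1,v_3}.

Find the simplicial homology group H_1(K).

H_1 ≅ Z^2.

K has 7 vertices, 21 edges, 14 triangles.
rank ∂_1 = 6, rank ∂_2 = 13 ⇒ b_1 = 21 − 6 − 13 = 2; all invariant factors of ∂_2 are 1 so no torsion. So H_1 ≅ Z^2.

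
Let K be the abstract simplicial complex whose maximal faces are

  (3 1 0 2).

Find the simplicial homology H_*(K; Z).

We work with the vertex ordering 0 < 1 < 2 < 3. The simplices of K, each written with vertices in increasing order, are:

  0-simplices (4): [0], [1], [2], [3]
  1-simplices (6): [0,1], [0,2], [0,3], [1,2], [1,3], [2,3]
  2-simplices (4): [0,1,2], [0,1,3], [0,2,3], [1,2,3]
  3-simplices (1): [0,1,2,3]

Hence C_0 ≅ Z^4, C_1 ≅ Z^6, C_2 ≅ Z^4, C_3 ≅ Z^1.

∂_1: C_1 → C_0 sends each edge [p,q] (with p < q) to q − p. For instance
  ∂[1,3] = [3] − [1].
The 4×6 boundary matrix has rank 3 and Smith normal form diag(1,1,1).

The boundary map ∂_2: C_2 → C_1 acts by ∂[p,q,r] = [q,r] − [p,r] + [p,q]. For instance
  ∂[0,1,2] = [1,2] − [0,2] + [0,1],
  ∂[0,2,3] = [2,3] − [0,3] + [0,2].
As a 6×4 matrix over Z this has rank 3, with invariant factors (1,1,1).

The boundary map ∂_3: C_3 → C_2 sends each 3-simplex σ to the alternating sum Σ_i (−1)^i (σ with its i-th vertex removed). For instance
  ∂[0,1,2,3] = [1,2,3] − [0,2,3] + [0,1,3] − [0,1,2].
As a 4×1 matrix over Z this has rank 1, with invariant factors (1).

Now H_k = ker ∂_k / im ∂_{k+1}, so:

  H_0: rank C_0 − rank ∂_1 = 4 − 3 = 1, and the invariant factors of ∂_1 are all 1, so H_0 = Z.
  H_1: rank ker ∂_1 − rank ∂_2 = (6 − 3) − 3 = 0, and the invariant factors of ∂_2 are all 1, so H_1 = 0.
  H_2: rank ker ∂_2 − rank ∂_3 = (4 − 3) − 1 = 0, and the invariant factors of ∂_3 are all 1, so H_2 = 0.
  H_3: rank ker ∂_3 − rank ∂_4 = (1 − 1) − 0 = 0, and there is no ∂_4, so H_3 = 0.

H_0 = Z,  H_1 = 0,  H_2 = 0,  H_3 = 0.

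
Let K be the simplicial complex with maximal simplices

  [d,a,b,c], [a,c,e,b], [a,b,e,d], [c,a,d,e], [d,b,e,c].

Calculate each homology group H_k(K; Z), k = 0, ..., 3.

H_0 = Z,  H_1 = 0,  H_2 = 0,  H_3 = Z.

We work with the vertex ordering a < b < c < d < e. The simplices of K, each written with vertices in increasing order, are:

  0-simplices (5): a, b, c, d, e
  1-simplices (10): ab, ac, ad, ae, bc, bd, be, cd, ce, de
  2-simplices (10): abc, abd, abe, acd, ace, ade, bcd, bce, bde, cde
  3-simplices (5): abcd, abce, abde, acde, bcde

Hence C_0 ≅ Z^5, C_1 ≅ Z^10, C_2 ≅ Z^10, C_3 ≅ Z^5.

The boundary map ∂_1: C_1 → C_0 sends each edge [p,q] (with p < q) to q − p.
The resulting 5×10 matrix has rank 4, and its Smith normal form has invariant factors (1,1,1,1).

∂_2: C_2 → C_1 acts by ∂[p,q,r] = [q,r] − [p,r] + [p,q]. For instance
  ∂bcd = cd − bd + bc,
  ∂bce = ce − be + bc.
The 10×10 boundary matrix has rank 6 and Smith normal form diag(1,1,1,1,1,1).

Boundary ∂_3: C_3 → C_2 sends each 3-simplex σ to the alternating sum Σ_i (−1)^i (σ with its i-th vertex removed). For instance
  ∂abcd = bcd − acd + abd − abc,
  ∂abde = bde − ade + abe − abd.
As a 10×5 matrix over Z this has rank 4, with invariant factors (1,1,1,1).

Computing H_k = (kernel of ∂_k) / (image of ∂_{k+1}):

  H_0: rank C_0 − rank ∂_1 = 5 − 4 = 1, and the invariant factors of ∂_1 are all 1, so H_0 ≅ Z.
  H_1: rank ker ∂_1 − rank ∂_2 = (10 − 4) − 6 = 0, and the invariant factors of ∂_2 are all 1, so H_1 ≅ 0.
  H_2: rank ker ∂_2 − rank ∂_3 = (10 − 6) − 4 = 0, and the invariant factors of ∂_3 are all 1, so H_2 ≅ 0.
  H_3: rank ker ∂_3 − rank ∂_4 = (5 − 4) − 0 = 1, and there is no ∂_4, so H_3 ≅ Z.

As a check, the Euler characteristic is 5 − 10 + 10 − 5 = 0, which agrees with 1 − 0 + 0 − 1 = 0.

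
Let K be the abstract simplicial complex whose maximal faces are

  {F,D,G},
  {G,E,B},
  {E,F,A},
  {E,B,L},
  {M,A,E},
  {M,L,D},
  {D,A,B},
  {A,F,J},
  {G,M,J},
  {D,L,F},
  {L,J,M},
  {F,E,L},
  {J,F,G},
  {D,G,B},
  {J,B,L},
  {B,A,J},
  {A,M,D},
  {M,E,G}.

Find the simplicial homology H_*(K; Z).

K has 9 vertices, 27 edges, 18 triangles.
rank ∂_0 = 0, rank ∂_1 = 8 ⇒ b_0 = 9 − 0 − 8 = 1; all invariant factors of ∂_1 are 1 so no torsion. So H_0 = Z.
rank ∂_1 = 8, rank ∂_2 = 17 ⇒ b_1 = 27 − 8 − 17 = 2; all invariant factors of ∂_2 are 1 so no torsion. So H_1 = Z^2.
rank ∂_2 = 17, rank ∂_3 = 0 ⇒ b_2 = 18 − 17 − 0 = 1. So H_2 = Z.

H_0 = Z,  H_1 = Z^2,  H_2 = Z.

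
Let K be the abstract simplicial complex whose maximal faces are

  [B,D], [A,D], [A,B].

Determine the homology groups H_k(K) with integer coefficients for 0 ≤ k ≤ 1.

Fix the vertex order A < B < D and write every simplex with vertices in increasing order. Then dim K = 1 and the simplices of K are:

  0-simplices (3): A, B, D
  1-simplices (3): AB, AD, BD

so the chain groups are C_0 ≅ Z^3, C_1 ≅ Z^3.

The boundary map ∂_1: C_1 → C_0 is given by ∂[p,q] = [q] − [p]. For instance
  ∂BD = D − B.
The resulting 3×3 matrix has rank 2, and its Smith normal form has invariant factors (1,1).

Reading off H_k = ker ∂_k / im ∂_{k+1}:

  H_0: rank C_0 − rank ∂_1 = 3 − 2 = 1, and the invariant factors of ∂_1 are all 1, so H_0 = Z.
  H_1: rank ker ∂_1 − rank ∂_2 = (3 − 2) − 0 = 1, and there is no ∂_2, so H_1 = Z.

(K is a triangulation of the circle S^1.)

H_0 = Z,  H_1 = Z.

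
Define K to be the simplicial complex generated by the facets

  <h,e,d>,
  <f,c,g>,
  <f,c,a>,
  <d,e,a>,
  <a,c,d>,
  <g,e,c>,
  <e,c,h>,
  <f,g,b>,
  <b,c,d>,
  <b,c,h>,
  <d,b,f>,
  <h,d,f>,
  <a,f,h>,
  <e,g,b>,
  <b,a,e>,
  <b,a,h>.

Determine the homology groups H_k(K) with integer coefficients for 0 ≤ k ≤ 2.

H_0 = Z,  H_1 = Z^2,  H_2 = Z.

Fix the vertex order a < b < c < d < e < f < g < h and write every simplex with vertices in increasing order. Then dim K = 2 and the simplices of K are:

  0-simplices (8): a, b, c, d, e, f, g, h
  1-simplices (24): ab, ac, ad, ae, af, ah, bc, bd, be, bf, bg, bh, cd, ce, cf, cg, ch, de, df, dh, eg, eh, fg, fh
  2-simplices (16): abe, abh, acd, acf, ade, afh, bcd, bch, bdf, beg, bfg, ceg, ceh, cfg, deh, dfh

giving chain groups C_0 ≅ Z^8, C_1 ≅ Z^24, C_2 ≅ Z^16.

Boundary ∂_1: C_1 → C_0 maps an edge to its endpoints' difference, ∂[p,q] = q − p. For instance
  ∂ad = d − a.
As a 8×24 matrix over Z this has rank 7, with invariant factors (1,1,1,1,1,1,1).

Boundary ∂_2: C_2 → C_1 sends each 2-simplex [p,q,r] to [q,r] − [p,r] + [p,q]. For instance
  ∂ceg = eg − cg + ce,
  ∂beg = eg − bg + be.
As a 24×16 matrix over Z this has rank 15, with invariant factors (1,1,1,1,1,1,1,1,1,1,1,1,1,1,1).

From H_k ≅ ker(∂_k) / im(∂_{k+1}) we obtain:

  H_0: rank C_0 − rank ∂_1 = 8 − 7 = 1, and the invariant factors of ∂_1 are all 1, so H_0 ≅ Z.
  H_1: rank ker ∂_1 − rank ∂_2 = (24 − 7) − 15 = 2, and the invariant factors of ∂_2 are all 1, so H_1 ≅ Z^2.
  H_2: rank ker ∂_2 − rank ∂_3 = (16 − 15) − 0 = 1, and there is no ∂_3, so H_2 ≅ Z.

As a check, the Euler characteristic is 8 − 24 + 16 = 0, which agrees with 1 − 2 + 1 = 0.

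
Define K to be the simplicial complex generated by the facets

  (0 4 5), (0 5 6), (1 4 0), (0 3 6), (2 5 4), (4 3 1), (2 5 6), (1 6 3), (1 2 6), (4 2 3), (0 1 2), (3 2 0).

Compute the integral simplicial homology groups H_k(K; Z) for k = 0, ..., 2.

H_0 = Z,  H_1 = Z/2Z,  H_2 = 0.

We work with the vertex ordering 0 < 1 < 2 < 3 < 4 < 5 < 6. The simplices of K, each written with vertices in increasing order, are:

  0-simplices (7): [0], [1], [2], [3], [4], [5], [6]
  1-simplices (18): [0,1], [0,2], [0,3], [0,4], [0,5], [0,6], [1,2], [1,3], [1,4], [1,6], [2,3], [2,4], [2,5], [2,6], [3,4], [3,6], [4,5], [5,6]
  2-simplices (12): [0,1,2], [0,1,4], [0,2,3], [0,3,6], [0,4,5], [0,5,6], [1,2,6], [1,3,4], [1,3,6], [2,3,4], [2,4,5], [2,5,6]

giving chain groups C_0 ≅ Z^7, C_1 ≅ Z^18, C_2 ≅ Z^12.

∂_1: C_1 → C_0 is given by ∂[p,q] = [q] − [p].
As a 7×18 matrix over Z this has rank 6, with invariant factors (1,1,1,1,1,1).

Boundary ∂_2: C_2 → C_1 acts by ∂[p,q,r] = [q,r] − [p,r] + [p,q]. For instance
  ∂[2,4,5] = [4,5] − [2,5] + [2,4],
  ∂[0,1,2] = [1,2] − [0,2] + [0,1].
This gives a 18×12 integer matrix of rank 12; reducing to Smith normal form yields diagonal entries (1,1,1,1,1,1,1,1,1,1,1,2).

From H_k ≅ ker(∂_k) / im(∂_{k+1}) we obtain:

  H_0: rank C_0 − rank ∂_1 = 7 − 6 = 1, and the invariant factors of ∂_1 are all 1, so H_0 = Z.
  H_1: rank ker ∂_1 − rank ∂_2 = (18 − 6) − 12 = 0, and ∂_2 has invariant factor 2 > 1, so H_1 = Z/2Z.
  H_2: rank ker ∂_2 − rank ∂_3 = (12 − 12) − 0 = 0, and there is no ∂_3, so H_2 = 0.

(K is a triangulation of the real projective plane RP^2.)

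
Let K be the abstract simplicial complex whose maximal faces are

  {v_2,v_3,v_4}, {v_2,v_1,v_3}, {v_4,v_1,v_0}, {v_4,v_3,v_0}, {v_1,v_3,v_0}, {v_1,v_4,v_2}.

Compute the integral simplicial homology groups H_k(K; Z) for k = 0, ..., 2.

H_0 ≅ Z,  H_1 = 0,  H_2 ≅ Z.

Order the vertices as v_0 < v_1 < v_2 < v_3 < v_4. Listing each simplex with vertices in this order, K has dimension 2 with simplices:

  0-simplices (5): [v_0], [v_1], [v_2], [v_3], [v_4]
  1-simplices (9): [v_0,v_1], [v_0,v_3], [v_0,v_4], [v_1,v_2], [v_1,v_3], [v_1,v_4], [v_2,v_3], [v_2,v_4], [v_3,v_4]
  2-simplices (6): [v_0,v_1,v_3], [v_0,v_1,v_4], [v_0,v_3,v_4], [v_1,v_2,v_3], [v_1,v_2,v_4], [v_2,v_3,v_4]

giving chain groups C_0 ≅ Z^5, C_1 ≅ Z^9, C_2 ≅ Z^6.

Boundary ∂_1: C_1 → C_0 is given by ∂[p,q] = [q] − [p]. For instance
  ∂[v_2,v_4] = [v_4] − [v_2].
This gives a 5×9 integer matrix of rank 4; reducing to Smith normal form yields diagonal entries (1,1,1,1).

Boundary ∂_2: C_2 → C_1 maps a triangle to the signed sum of its edges. For instance
  ∂[v_2,v_3,v_4] = [v_3,v_4] − [v_2,v_4] + [v_2,v_3],
  ∂[v_1,v_2,v_4] = [v_2,v_4] − [v_1,v_4] + [v_1,v_2].
The resulting 9×6 matrix has rank 5, and its Smith normal form has invariant factors (1,1,1,1,1).

Computing H_k = (kernel of ∂_k) / (image of ∂_{k+1}):

  H_0: rank C_0 − rank ∂_1 = 5 − 4 = 1, and the invariant factors of ∂_1 are all 1, so H_0 = Z.
  H_1: rank ker ∂_1 − rank ∂_2 = (9 − 4) − 5 = 0, and the invariant factors of ∂_2 are all 1, so H_1 = 0.
  H_2: rank ker ∂_2 − rank ∂_3 = (6 − 5) − 0 = 1, and there is no ∂_3, so H_2 = Z.

As a check, the Euler characteristic is 5 − 9 + 6 = 2, which agrees with 1 − 0 + 1 = 2.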